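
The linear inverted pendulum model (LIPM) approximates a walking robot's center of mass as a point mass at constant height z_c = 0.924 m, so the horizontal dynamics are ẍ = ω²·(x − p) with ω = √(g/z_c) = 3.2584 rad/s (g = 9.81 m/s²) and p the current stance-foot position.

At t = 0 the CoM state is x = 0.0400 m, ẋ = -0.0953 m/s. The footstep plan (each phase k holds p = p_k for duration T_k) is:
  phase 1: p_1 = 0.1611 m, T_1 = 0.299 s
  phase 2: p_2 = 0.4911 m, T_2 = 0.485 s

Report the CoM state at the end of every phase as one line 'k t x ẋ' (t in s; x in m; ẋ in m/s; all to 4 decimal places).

phase 1: p=0.1611, T=0.299, ωT=0.974262, cosh=1.513341, sinh=1.135870; start (x,ẋ)=(0.040000, -0.095300) → end (x,ẋ)=(-0.055387, -0.592427)
phase 2: p=0.4911, T=0.485, ωT=1.580324, cosh=2.531219, sinh=2.325310; start (x,ẋ)=(-0.055387, -0.592427) → end (x,ẋ)=(-1.314955, -5.640179)

1 0.2990 -0.0554 -0.5924
2 0.7840 -1.3150 -5.6402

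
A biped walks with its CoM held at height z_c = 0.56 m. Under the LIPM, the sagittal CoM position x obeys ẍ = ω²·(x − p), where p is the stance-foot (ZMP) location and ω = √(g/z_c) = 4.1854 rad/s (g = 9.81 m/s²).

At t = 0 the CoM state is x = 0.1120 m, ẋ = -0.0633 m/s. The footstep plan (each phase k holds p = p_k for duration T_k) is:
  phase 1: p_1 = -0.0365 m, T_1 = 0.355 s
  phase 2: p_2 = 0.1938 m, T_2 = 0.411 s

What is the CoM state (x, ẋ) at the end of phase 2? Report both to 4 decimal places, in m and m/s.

phase 1: p=-0.0365, T=0.355, ωT=1.485817, cosh=2.322446, sinh=2.096128; start (x,ẋ)=(0.112000, -0.063300) → end (x,ẋ)=(0.276681, 1.155800)
phase 2: p=0.1938, T=0.411, ωT=1.720199, cosh=2.882336, sinh=2.703306; start (x,ẋ)=(0.276681, 1.155800) → end (x,ẋ)=(1.179211, 4.269157)

x = 1.1792, ẋ = 4.2692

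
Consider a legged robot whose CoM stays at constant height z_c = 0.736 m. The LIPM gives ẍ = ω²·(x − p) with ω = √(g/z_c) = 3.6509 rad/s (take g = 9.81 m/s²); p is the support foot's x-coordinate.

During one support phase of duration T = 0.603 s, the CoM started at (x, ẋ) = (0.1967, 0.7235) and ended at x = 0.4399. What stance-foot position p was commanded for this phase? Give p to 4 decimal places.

p = 0.3761

ωT = 3.6509·0.603 = 2.201493; cosh(ωT) = 4.574567, sinh(ωT) = 4.463929
x(T) = p + (x₀−p)·cosh(ωT) + (ẋ₀/ω)·sinh(ωT) ⇒ p·(1 − cosh) = x(T) − x₀·cosh − (ẋ₀/ω)·sinh
numerator   = 0.4399 − (0.1967)·4.574567 − (0.7235/3.6509)·4.463929 = -1.344535
denominator = 1 − 4.574567 = -3.574567
p = -1.344535 / -3.574567 = 0.3761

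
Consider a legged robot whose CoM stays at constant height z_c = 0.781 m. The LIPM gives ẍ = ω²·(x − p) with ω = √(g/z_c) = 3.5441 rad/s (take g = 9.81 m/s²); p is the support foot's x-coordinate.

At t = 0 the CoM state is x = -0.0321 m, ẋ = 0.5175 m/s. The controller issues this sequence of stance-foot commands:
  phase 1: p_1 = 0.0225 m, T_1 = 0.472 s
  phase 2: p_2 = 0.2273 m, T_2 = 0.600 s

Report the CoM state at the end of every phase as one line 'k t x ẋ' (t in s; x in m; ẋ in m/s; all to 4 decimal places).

phase 1: p=0.0225, T=0.472, ωT=1.672815, cosh=2.757431, sinh=2.569713; start (x,ẋ)=(-0.032100, 0.517500) → end (x,ẋ)=(0.247167, 0.929711)
phase 2: p=0.2273, T=0.600, ωT=2.126460, cosh=4.252195, sinh=4.132936; start (x,ẋ)=(0.247167, 0.929711) → end (x,ẋ)=(1.395956, 4.244312)

1 0.4720 0.2472 0.9297
2 1.0720 1.3960 4.2443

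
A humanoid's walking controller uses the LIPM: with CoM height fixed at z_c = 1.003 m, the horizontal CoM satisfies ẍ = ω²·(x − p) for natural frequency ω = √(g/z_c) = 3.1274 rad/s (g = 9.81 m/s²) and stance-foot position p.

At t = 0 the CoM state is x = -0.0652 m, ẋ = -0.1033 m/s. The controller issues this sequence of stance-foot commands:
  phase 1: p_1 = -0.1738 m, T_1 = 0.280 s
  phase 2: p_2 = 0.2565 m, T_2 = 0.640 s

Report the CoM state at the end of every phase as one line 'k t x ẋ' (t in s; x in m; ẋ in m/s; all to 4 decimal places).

phase 1: p=-0.1738, T=0.280, ωT=0.875672, cosh=1.408535, sinh=0.991953; start (x,ẋ)=(-0.065200, -0.103300) → end (x,ẋ)=(-0.053598, 0.191401)
phase 2: p=0.2565, T=0.640, ωT=2.001536, cosh=3.767771, sinh=3.632643; start (x,ẋ)=(-0.053598, 0.191401) → end (x,ẋ)=(-0.689556, -2.801784)

1 0.2800 -0.0536 0.1914
2 0.9200 -0.6896 -2.8018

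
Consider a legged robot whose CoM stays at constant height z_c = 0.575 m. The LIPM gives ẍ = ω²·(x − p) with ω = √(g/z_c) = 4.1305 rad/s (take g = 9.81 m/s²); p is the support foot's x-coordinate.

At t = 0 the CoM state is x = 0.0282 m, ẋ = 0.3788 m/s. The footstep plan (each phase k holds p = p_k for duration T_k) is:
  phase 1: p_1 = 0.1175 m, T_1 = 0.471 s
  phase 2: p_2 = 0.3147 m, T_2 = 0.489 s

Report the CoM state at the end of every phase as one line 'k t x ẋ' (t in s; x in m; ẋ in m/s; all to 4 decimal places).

phase 1: p=0.1175, T=0.471, ωT=1.945465, cosh=3.569904, sinh=3.426984; start (x,ẋ)=(0.028200, 0.378800) → end (x,ẋ)=(0.112989, 0.088224)
phase 2: p=0.3147, T=0.489, ωT=2.019814, cosh=3.834803, sinh=3.702123; start (x,ẋ)=(0.112989, 0.088224) → end (x,ẋ)=(-0.379746, -2.746158)

1 0.4710 0.1130 0.0882
2 0.9600 -0.3797 -2.7462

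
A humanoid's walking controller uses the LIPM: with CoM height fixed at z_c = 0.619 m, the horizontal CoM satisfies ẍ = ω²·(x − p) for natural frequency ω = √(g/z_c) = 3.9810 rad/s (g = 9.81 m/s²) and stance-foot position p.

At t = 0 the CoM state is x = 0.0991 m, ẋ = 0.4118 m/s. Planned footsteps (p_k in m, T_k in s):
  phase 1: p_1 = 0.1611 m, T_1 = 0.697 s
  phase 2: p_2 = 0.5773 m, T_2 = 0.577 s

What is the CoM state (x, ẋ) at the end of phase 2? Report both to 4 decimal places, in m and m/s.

x = 1.7905, ẋ = 5.0005

phase 1: p=0.1611, T=0.697, ωT=2.774757, cosh=8.048547, sinh=7.986183; start (x,ẋ)=(0.099100, 0.411800) → end (x,ẋ)=(0.488192, 1.343226)
phase 2: p=0.5773, T=0.577, ωT=2.297037, cosh=5.022615, sinh=4.922058; start (x,ẋ)=(0.488192, 1.343226) → end (x,ẋ)=(1.790491, 5.000453)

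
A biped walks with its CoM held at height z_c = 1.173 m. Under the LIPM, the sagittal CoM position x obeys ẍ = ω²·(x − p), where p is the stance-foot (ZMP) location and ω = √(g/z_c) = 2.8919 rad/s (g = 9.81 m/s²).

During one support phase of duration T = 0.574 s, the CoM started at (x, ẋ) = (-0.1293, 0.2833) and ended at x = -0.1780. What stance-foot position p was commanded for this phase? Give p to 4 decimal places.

p = 0.0429

ωT = 2.8919·0.574 = 1.659951; cosh(ωT) = 2.724600, sinh(ωT) = 2.534451
x(T) = p + (x₀−p)·cosh(ωT) + (ẋ₀/ω)·sinh(ωT) ⇒ p·(1 − cosh) = x(T) − x₀·cosh − (ẋ₀/ω)·sinh
numerator   = -0.1780 − (-0.1293)·2.724600 − (0.2833/2.8919)·2.534451 = -0.073992
denominator = 1 − 2.724600 = -1.724600
p = -0.073992 / -1.724600 = 0.0429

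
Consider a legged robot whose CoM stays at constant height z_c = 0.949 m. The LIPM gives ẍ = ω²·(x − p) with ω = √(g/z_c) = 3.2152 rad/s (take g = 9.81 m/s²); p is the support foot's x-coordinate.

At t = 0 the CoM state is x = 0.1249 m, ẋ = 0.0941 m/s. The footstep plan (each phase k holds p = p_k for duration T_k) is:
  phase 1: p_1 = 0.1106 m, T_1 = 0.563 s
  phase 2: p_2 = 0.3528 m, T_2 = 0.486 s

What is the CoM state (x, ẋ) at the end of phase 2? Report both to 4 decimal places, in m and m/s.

x = 0.3846, ẋ = 0.2670

phase 1: p=0.1106, T=0.563, ωT=1.810158, cosh=3.137519, sinh=2.973891; start (x,ẋ)=(0.124900, 0.094100) → end (x,ẋ)=(0.242504, 0.431972)
phase 2: p=0.3528, T=0.486, ωT=1.562587, cosh=2.490371, sinh=2.280778; start (x,ẋ)=(0.242504, 0.431972) → end (x,ẋ)=(0.384552, 0.266954)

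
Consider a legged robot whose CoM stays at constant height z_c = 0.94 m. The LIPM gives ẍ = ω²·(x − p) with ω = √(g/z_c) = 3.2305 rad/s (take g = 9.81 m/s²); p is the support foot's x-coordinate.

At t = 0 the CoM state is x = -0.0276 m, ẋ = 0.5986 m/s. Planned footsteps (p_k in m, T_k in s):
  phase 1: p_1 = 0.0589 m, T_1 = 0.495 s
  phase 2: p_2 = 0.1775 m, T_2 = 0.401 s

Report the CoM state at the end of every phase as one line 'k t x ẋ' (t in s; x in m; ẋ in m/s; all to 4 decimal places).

1 0.4950 0.2759 0.8784
2 0.8960 0.8300 2.2614

phase 1: p=0.0589, T=0.495, ωT=1.599098, cosh=2.575322, sinh=2.373243; start (x,ẋ)=(-0.027600, 0.598600) → end (x,ẋ)=(0.275888, 0.878413)
phase 2: p=0.1775, T=0.401, ωT=1.295431, cosh=1.963174, sinh=1.689394; start (x,ẋ)=(0.275888, 0.878413) → end (x,ẋ)=(0.830020, 2.261438)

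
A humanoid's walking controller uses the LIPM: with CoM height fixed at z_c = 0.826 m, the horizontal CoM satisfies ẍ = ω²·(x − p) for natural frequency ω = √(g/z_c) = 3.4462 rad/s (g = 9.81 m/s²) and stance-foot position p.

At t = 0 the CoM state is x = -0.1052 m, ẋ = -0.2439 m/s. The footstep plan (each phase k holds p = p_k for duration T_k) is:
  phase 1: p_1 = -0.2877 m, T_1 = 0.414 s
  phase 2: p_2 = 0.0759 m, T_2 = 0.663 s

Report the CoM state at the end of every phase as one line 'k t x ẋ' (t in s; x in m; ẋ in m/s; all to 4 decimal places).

phase 1: p=-0.2877, T=0.414, ωT=1.426727, cosh=2.202569, sinh=1.962475; start (x,ẋ)=(-0.105200, -0.243900) → end (x,ẋ)=(-0.024623, 0.697056)
phase 2: p=0.0759, T=0.663, ωT=2.284831, cosh=4.962907, sinh=4.861115; start (x,ẋ)=(-0.024623, 0.697056) → end (x,ẋ)=(0.560263, 1.775430)

1 0.4140 -0.0246 0.6971
2 1.0770 0.5603 1.7754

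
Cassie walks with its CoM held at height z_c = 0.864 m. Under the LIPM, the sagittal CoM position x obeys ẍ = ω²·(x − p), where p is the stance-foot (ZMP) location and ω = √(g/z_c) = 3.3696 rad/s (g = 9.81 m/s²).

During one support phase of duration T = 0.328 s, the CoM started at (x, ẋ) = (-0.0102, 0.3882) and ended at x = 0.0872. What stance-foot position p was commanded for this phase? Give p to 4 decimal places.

p = 0.0749

ωT = 3.3696·0.328 = 1.105229; cosh(ωT) = 1.675525, sinh(ωT) = 1.344390
x(T) = p + (x₀−p)·cosh(ωT) + (ẋ₀/ω)·sinh(ωT) ⇒ p·(1 − cosh) = x(T) − x₀·cosh − (ẋ₀/ω)·sinh
numerator   = 0.0872 − (-0.0102)·1.675525 − (0.3882/3.3696)·1.344390 = -0.050592
denominator = 1 − 1.675525 = -0.675525
p = -0.050592 / -0.675525 = 0.0749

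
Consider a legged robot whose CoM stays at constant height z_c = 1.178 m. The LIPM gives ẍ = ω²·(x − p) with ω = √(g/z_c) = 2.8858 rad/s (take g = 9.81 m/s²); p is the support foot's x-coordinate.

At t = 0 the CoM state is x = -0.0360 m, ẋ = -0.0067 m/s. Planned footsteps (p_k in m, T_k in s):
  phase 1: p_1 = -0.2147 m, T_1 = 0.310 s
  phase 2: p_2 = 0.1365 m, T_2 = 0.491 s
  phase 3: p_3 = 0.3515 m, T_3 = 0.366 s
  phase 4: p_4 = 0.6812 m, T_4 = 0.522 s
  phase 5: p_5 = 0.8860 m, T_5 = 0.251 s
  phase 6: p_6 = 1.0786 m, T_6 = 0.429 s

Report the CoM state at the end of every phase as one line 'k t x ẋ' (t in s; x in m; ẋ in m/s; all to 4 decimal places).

1 0.3100 0.0380 0.5158
2 0.8010 0.2685 0.5748
3 1.1670 0.4694 0.6234
4 1.6890 0.6433 0.1642
5 1.9400 0.6217 -0.3437
6 2.3690 0.0363 -2.7252

phase 1: p=-0.2147, T=0.310, ωT=0.894598, cosh=1.427562, sinh=1.018790; start (x,ẋ)=(-0.036000, -0.006700) → end (x,ẋ)=(0.038040, 0.515818)
phase 2: p=0.1365, T=0.491, ωT=1.416928, cosh=2.183444, sinh=1.940986; start (x,ẋ)=(0.038040, 0.515818) → end (x,ẋ)=(0.268457, 0.574755)
phase 3: p=0.3515, T=0.366, ωT=1.056203, cosh=1.611603, sinh=1.263829; start (x,ẋ)=(0.268457, 0.574755) → end (x,ẋ)=(0.469380, 0.623405)
phase 4: p=0.6812, T=0.522, ωT=1.506388, cosh=2.366059, sinh=2.144349; start (x,ẋ)=(0.469380, 0.623405) → end (x,ẋ)=(0.643253, 0.164233)
phase 5: p=0.8860, T=0.251, ωT=0.724336, cosh=1.274003, sinh=0.789357; start (x,ẋ)=(0.643253, 0.164233) → end (x,ẋ)=(0.621663, -0.343726)
phase 6: p=1.0786, T=0.429, ωT=1.238008, cosh=1.869349, sinh=1.579388; start (x,ẋ)=(0.621663, -0.343726) → end (x,ẋ)=(0.036305, -2.725171)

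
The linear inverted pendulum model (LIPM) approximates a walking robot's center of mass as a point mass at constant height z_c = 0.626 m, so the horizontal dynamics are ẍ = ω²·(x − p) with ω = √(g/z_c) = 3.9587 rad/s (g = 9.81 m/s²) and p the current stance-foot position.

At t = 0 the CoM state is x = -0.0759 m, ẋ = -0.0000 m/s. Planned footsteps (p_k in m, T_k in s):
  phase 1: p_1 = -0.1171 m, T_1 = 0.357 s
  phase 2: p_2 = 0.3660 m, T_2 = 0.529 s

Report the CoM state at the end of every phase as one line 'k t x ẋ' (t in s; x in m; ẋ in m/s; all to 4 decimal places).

1 0.3570 -0.0274 0.3153
2 0.8860 -0.9369 -4.9272

phase 1: p=-0.1171, T=0.357, ωT=1.413256, cosh=2.176331, sinh=1.932982; start (x,ẋ)=(-0.075900, -0.000000) → end (x,ẋ)=(-0.027435, 0.315266)
phase 2: p=0.3660, T=0.529, ωT=2.094152, cosh=4.120865, sinh=3.997691; start (x,ẋ)=(-0.027435, 0.315266) → end (x,ẋ)=(-0.936922, -4.927200)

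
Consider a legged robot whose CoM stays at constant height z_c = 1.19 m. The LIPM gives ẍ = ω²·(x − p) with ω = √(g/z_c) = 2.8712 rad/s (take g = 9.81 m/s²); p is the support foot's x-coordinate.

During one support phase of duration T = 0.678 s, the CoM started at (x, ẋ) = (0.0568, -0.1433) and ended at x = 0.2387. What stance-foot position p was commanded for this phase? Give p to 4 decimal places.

p = -0.0804

ωT = 2.8712·0.678 = 1.946674; cosh(ωT) = 3.574047, sinh(ωT) = 3.431299
x(T) = p + (x₀−p)·cosh(ωT) + (ẋ₀/ω)·sinh(ωT) ⇒ p·(1 − cosh) = x(T) − x₀·cosh − (ẋ₀/ω)·sinh
numerator   = 0.2387 − (0.0568)·3.574047 − (-0.1433/2.8712)·3.431299 = 0.206948
denominator = 1 − 3.574047 = -2.574047
p = 0.206948 / -2.574047 = -0.0804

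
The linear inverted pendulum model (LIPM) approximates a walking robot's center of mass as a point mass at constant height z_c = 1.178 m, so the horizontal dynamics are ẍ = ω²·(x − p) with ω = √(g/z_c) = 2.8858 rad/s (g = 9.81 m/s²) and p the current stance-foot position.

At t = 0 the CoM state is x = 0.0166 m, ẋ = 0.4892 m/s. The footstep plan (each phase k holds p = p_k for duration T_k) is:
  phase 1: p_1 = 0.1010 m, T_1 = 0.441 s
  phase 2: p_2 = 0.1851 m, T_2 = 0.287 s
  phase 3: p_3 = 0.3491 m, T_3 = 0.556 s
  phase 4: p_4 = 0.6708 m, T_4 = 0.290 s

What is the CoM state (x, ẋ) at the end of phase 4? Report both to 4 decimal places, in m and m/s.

x = 2.1680, ẋ = 4.7809

phase 1: p=0.1010, T=0.441, ωT=1.272638, cosh=1.925175, sinh=1.645083; start (x,ẋ)=(0.016600, 0.489200) → end (x,ẋ)=(0.217389, 0.541117)
phase 2: p=0.1851, T=0.287, ωT=0.828225, cosh=1.363037, sinh=0.926213; start (x,ẋ)=(0.217389, 0.541117) → end (x,ẋ)=(0.402786, 0.823867)
phase 3: p=0.3491, T=0.556, ωT=1.604505, cosh=2.588192, sinh=2.387203; start (x,ẋ)=(0.402786, 0.823867) → end (x,ẋ)=(1.169572, 2.502167)
phase 4: p=0.6708, T=0.290, ωT=0.836882, cosh=1.371107, sinh=0.938049; start (x,ẋ)=(1.169572, 2.502167) → end (x,ẋ)=(2.168016, 4.780925)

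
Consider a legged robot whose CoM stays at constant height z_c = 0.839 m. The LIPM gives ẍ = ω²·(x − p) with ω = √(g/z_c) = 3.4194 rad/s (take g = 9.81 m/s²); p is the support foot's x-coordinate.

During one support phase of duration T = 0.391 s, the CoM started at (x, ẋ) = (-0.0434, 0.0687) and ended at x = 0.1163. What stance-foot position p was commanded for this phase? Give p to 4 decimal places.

ωT = 3.4194·0.391 = 1.336985; cosh(ωT) = 2.035092, sinh(ωT) = 1.772456
x(T) = p + (x₀−p)·cosh(ωT) + (ẋ₀/ω)·sinh(ωT) ⇒ p·(1 − cosh) = x(T) − x₀·cosh − (ẋ₀/ω)·sinh
numerator   = 0.1163 − (-0.0434)·2.035092 − (0.0687/3.4194)·1.772456 = 0.169012
denominator = 1 − 2.035092 = -1.035092
p = 0.169012 / -1.035092 = -0.1633

p = -0.1633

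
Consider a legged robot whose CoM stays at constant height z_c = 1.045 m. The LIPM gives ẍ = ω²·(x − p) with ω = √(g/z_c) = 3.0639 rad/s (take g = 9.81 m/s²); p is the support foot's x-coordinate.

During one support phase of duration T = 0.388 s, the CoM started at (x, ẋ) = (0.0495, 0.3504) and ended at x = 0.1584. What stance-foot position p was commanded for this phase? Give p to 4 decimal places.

p = 0.1269

ωT = 3.0639·0.388 = 1.188793; cosh(ωT) = 1.793853, sinh(ωT) = 1.489264
x(T) = p + (x₀−p)·cosh(ωT) + (ẋ₀/ω)·sinh(ωT) ⇒ p·(1 − cosh) = x(T) − x₀·cosh − (ẋ₀/ω)·sinh
numerator   = 0.1584 − (0.0495)·1.793853 − (0.3504/3.0639)·1.489264 = -0.100714
denominator = 1 − 1.793853 = -0.793853
p = -0.100714 / -0.793853 = 0.1269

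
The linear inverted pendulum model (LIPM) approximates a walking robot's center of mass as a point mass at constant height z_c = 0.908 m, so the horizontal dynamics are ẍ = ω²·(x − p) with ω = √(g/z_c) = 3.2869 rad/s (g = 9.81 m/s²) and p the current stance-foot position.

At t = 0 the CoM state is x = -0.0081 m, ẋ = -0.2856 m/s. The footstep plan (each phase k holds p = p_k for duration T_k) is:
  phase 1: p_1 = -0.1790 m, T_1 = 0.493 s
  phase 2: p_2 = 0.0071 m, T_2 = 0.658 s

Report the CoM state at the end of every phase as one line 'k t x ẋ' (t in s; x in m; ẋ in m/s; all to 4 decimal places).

1 0.4930 0.0588 0.6142
2 1.1510 1.0367 3.4351

phase 1: p=-0.1790, T=0.493, ωT=1.620442, cosh=2.626567, sinh=2.428756; start (x,ẋ)=(-0.008100, -0.285600) → end (x,ẋ)=(0.058845, 0.614160)
phase 2: p=0.0071, T=0.658, ωT=2.162780, cosh=4.405142, sinh=4.290137; start (x,ẋ)=(0.058845, 0.614160) → end (x,ẋ)=(1.036659, 3.435130)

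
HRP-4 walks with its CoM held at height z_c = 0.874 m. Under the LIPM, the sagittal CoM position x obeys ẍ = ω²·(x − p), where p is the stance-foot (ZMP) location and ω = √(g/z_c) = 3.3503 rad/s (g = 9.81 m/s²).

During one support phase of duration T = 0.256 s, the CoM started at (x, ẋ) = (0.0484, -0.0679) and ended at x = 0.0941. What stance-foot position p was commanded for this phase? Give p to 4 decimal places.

p = -0.1186

ωT = 3.3503·0.256 = 0.857677; cosh(ωT) = 1.390912, sinh(ωT) = 0.966765
x(T) = p + (x₀−p)·cosh(ωT) + (ẋ₀/ω)·sinh(ωT) ⇒ p·(1 − cosh) = x(T) − x₀·cosh − (ẋ₀/ω)·sinh
numerator   = 0.0941 − (0.0484)·1.390912 − (-0.0679/3.3503)·0.966765 = 0.046373
denominator = 1 − 1.390912 = -0.390912
p = 0.046373 / -0.390912 = -0.1186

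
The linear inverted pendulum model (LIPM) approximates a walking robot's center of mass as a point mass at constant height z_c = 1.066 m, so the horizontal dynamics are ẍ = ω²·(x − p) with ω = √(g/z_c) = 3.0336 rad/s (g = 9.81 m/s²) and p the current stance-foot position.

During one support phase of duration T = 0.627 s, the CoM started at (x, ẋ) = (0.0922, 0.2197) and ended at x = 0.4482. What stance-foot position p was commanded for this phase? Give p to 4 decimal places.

p = 0.0432

ωT = 3.0336·0.627 = 1.902067; cosh(ωT) = 3.424495, sinh(ωT) = 3.275235
x(T) = p + (x₀−p)·cosh(ωT) + (ẋ₀/ω)·sinh(ωT) ⇒ p·(1 − cosh) = x(T) − x₀·cosh − (ẋ₀/ω)·sinh
numerator   = 0.4482 − (0.0922)·3.424495 − (0.2197/3.0336)·3.275235 = -0.104738
denominator = 1 − 3.424495 = -2.424495
p = -0.104738 / -2.424495 = 0.0432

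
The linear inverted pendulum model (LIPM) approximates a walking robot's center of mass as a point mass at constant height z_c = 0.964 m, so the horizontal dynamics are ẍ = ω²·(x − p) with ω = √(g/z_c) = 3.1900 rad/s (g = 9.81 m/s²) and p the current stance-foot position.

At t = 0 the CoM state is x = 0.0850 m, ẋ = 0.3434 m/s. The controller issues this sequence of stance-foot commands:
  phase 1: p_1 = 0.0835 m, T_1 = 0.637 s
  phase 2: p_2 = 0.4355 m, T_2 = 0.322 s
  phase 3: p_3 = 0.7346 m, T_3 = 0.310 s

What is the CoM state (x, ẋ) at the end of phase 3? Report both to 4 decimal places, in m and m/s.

phase 1: p=0.0835, T=0.637, ωT=2.032030, cosh=3.880314, sinh=3.749245; start (x,ẋ)=(0.085000, 0.343400) → end (x,ẋ)=(0.492923, 1.350440)
phase 2: p=0.4355, T=0.322, ωT=1.027180, cosh=1.575597, sinh=1.217581; start (x,ẋ)=(0.492923, 1.350440) → end (x,ẋ)=(1.041420, 2.350783)
phase 3: p=0.7346, T=0.310, ωT=0.988900, cosh=1.530131, sinh=1.158145; start (x,ẋ)=(1.041420, 2.350783) → end (x,ẋ)=(2.057538, 4.730546)

x = 2.0575, ẋ = 4.7305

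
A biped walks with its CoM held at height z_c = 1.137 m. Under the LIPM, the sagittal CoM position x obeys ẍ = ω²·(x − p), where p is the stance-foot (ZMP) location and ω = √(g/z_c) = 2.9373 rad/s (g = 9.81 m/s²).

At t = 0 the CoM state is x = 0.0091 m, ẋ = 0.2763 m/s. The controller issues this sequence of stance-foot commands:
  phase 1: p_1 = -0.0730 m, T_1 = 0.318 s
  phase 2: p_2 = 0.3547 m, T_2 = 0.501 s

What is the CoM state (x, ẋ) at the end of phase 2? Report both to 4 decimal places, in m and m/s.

x = 0.3500, ẋ = 0.2776

phase 1: p=-0.0730, T=0.318, ωT=0.934061, cosh=1.468889, sinh=1.075935; start (x,ẋ)=(0.009100, 0.276300) → end (x,ẋ)=(0.148805, 0.665318)
phase 2: p=0.3547, T=0.501, ωT=1.471587, cosh=2.292852, sinh=2.063292; start (x,ẋ)=(0.148805, 0.665318) → end (x,ẋ)=(0.349962, 0.277646)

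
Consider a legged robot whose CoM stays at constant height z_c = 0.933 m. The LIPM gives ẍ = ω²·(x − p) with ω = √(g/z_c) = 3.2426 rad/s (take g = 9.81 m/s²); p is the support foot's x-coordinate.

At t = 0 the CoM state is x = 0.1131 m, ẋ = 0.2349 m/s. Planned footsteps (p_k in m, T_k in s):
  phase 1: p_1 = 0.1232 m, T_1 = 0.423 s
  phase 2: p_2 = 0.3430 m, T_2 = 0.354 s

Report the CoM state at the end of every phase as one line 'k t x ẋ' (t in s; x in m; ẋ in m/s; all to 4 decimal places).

1 0.4230 0.2356 0.4324
2 0.7770 0.3457 0.2564

phase 1: p=0.1232, T=0.423, ωT=1.371620, cosh=2.097713, sinh=1.844017; start (x,ẋ)=(0.113100, 0.234900) → end (x,ẋ)=(0.235597, 0.432361)
phase 2: p=0.3430, T=0.354, ωT=1.147880, cosh=1.734407, sinh=1.417099; start (x,ẋ)=(0.235597, 0.432361) → end (x,ẋ)=(0.345672, 0.256365)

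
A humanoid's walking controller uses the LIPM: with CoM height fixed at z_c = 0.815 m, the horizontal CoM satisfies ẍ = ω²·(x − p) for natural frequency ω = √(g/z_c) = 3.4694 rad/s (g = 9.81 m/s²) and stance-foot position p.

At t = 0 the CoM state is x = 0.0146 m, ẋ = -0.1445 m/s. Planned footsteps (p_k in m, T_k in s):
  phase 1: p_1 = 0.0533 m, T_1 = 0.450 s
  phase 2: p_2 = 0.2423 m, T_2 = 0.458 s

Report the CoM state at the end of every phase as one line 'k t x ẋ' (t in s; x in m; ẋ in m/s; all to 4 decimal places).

1 0.4500 -0.1378 -0.6652
2 0.9080 -1.1776 -4.7927

phase 1: p=0.0533, T=0.450, ωT=1.561230, cosh=2.487278, sinh=2.277400; start (x,ẋ)=(0.014600, -0.144500) → end (x,ẋ)=(-0.137811, -0.665189)
phase 2: p=0.2423, T=0.458, ωT=1.588985, cosh=2.551454, sinh=2.347321; start (x,ẋ)=(-0.137811, -0.665189) → end (x,ẋ)=(-1.177588, -4.792745)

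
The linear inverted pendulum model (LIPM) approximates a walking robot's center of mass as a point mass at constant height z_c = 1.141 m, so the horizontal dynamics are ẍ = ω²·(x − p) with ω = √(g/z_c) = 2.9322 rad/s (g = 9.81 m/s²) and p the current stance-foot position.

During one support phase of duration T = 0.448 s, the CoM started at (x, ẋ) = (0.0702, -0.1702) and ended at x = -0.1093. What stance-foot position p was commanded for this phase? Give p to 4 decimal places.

p = 0.1500

ωT = 2.9322·0.448 = 1.313626; cosh(ωT) = 1.994239, sinh(ωT) = 1.725396
x(T) = p + (x₀−p)·cosh(ωT) + (ẋ₀/ω)·sinh(ωT) ⇒ p·(1 − cosh) = x(T) − x₀·cosh − (ẋ₀/ω)·sinh
numerator   = -0.1093 − (0.0702)·1.994239 − (-0.1702/2.9322)·1.725396 = -0.149145
denominator = 1 − 1.994239 = -0.994239
p = -0.149145 / -0.994239 = 0.1500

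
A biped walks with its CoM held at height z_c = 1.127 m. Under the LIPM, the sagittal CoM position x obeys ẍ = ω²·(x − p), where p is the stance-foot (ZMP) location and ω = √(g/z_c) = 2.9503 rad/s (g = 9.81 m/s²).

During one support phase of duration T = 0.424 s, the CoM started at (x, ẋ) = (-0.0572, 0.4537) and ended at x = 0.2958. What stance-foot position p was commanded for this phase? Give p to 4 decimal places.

ωT = 2.9503·0.424 = 1.250927; cosh(ωT) = 1.889910, sinh(ωT) = 1.603671
x(T) = p + (x₀−p)·cosh(ωT) + (ẋ₀/ω)·sinh(ωT) ⇒ p·(1 − cosh) = x(T) − x₀·cosh − (ẋ₀/ω)·sinh
numerator   = 0.2958 − (-0.0572)·1.889910 − (0.4537/2.9503)·1.603671 = 0.157289
denominator = 1 − 1.889910 = -0.889910
p = 0.157289 / -0.889910 = -0.1767

p = -0.1767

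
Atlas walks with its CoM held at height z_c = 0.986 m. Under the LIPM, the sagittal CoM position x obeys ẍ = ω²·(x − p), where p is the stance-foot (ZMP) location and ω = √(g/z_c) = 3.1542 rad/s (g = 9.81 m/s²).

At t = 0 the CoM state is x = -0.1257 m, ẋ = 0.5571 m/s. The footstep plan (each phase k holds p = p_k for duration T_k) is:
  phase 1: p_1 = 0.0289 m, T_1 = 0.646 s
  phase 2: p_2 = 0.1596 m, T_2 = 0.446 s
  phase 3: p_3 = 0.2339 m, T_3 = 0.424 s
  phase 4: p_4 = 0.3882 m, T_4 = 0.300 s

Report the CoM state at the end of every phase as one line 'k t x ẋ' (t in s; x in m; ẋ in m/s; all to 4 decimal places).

phase 1: p=0.0289, T=0.646, ωT=2.037613, cosh=3.901307, sinh=3.770968; start (x,ẋ)=(-0.125700, 0.557100) → end (x,ẋ)=(0.091792, 0.334546)
phase 2: p=0.1596, T=0.446, ωT=1.406773, cosh=2.163846, sinh=1.918914; start (x,ẋ)=(0.091792, 0.334546) → end (x,ẋ)=(0.216402, 0.313492)
phase 3: p=0.2339, T=0.424, ωT=1.337381, cosh=2.035793, sinh=1.773261; start (x,ẋ)=(0.216402, 0.313492) → end (x,ẋ)=(0.374520, 0.540334)
phase 4: p=0.3882, T=0.300, ωT=0.946260, cosh=1.482124, sinh=1.093934; start (x,ẋ)=(0.374520, 0.540334) → end (x,ẋ)=(0.555322, 0.753638)

1 0.6460 0.0918 0.3345
2 1.0920 0.2164 0.3135
3 1.5160 0.3745 0.5403
4 1.8160 0.5553 0.7536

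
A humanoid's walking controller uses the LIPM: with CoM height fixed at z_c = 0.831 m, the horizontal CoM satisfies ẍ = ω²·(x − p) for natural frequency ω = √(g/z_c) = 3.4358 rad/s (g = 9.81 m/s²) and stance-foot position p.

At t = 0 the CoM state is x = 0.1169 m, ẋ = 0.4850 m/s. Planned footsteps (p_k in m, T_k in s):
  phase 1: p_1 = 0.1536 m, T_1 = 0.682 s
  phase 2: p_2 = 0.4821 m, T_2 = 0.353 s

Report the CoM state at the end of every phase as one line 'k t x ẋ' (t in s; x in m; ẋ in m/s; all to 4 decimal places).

1 0.6820 0.6890 1.8983
2 1.0350 1.7077 4.5640

phase 1: p=0.1536, T=0.682, ωT=2.343216, cosh=5.255345, sinh=5.159327; start (x,ẋ)=(0.116900, 0.485000) → end (x,ẋ)=(0.689023, 1.898283)
phase 2: p=0.4821, T=0.353, ωT=1.212837, cosh=1.830183, sinh=1.532830; start (x,ẋ)=(0.689023, 1.898283) → end (x,ẋ)=(1.707698, 4.563965)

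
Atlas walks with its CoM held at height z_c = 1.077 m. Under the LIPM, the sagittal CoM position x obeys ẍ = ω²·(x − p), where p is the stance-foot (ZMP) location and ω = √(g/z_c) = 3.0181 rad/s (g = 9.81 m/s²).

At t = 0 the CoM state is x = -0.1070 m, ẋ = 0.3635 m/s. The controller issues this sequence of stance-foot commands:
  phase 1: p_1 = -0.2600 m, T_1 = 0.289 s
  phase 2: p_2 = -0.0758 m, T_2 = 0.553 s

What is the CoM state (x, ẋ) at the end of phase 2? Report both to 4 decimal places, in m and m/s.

x = 1.1551, ẋ = 3.8119

phase 1: p=-0.2600, T=0.289, ωT=0.872231, cosh=1.405130, sinh=0.987112; start (x,ẋ)=(-0.107000, 0.363500) → end (x,ẋ)=(0.073873, 0.966583)
phase 2: p=-0.0758, T=0.553, ωT=1.669009, cosh=2.747671, sinh=2.559237; start (x,ẋ)=(0.073873, 0.966583) → end (x,ẋ)=(1.155077, 3.811927)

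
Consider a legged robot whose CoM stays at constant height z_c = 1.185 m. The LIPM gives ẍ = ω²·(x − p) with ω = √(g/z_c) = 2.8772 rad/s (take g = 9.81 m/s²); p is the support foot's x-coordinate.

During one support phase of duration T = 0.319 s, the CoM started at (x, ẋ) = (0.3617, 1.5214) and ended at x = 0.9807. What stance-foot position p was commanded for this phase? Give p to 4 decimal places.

ωT = 2.8772·0.319 = 0.917827; cosh(ωT) = 1.451615, sinh(ωT) = 1.052229
x(T) = p + (x₀−p)·cosh(ωT) + (ẋ₀/ω)·sinh(ωT) ⇒ p·(1 − cosh) = x(T) − x₀·cosh − (ẋ₀/ω)·sinh
numerator   = 0.9807 − (0.3617)·1.451615 − (1.5214/2.8772)·1.052229 = -0.100744
denominator = 1 − 1.451615 = -0.451615
p = -0.100744 / -0.451615 = 0.2231

p = 0.2231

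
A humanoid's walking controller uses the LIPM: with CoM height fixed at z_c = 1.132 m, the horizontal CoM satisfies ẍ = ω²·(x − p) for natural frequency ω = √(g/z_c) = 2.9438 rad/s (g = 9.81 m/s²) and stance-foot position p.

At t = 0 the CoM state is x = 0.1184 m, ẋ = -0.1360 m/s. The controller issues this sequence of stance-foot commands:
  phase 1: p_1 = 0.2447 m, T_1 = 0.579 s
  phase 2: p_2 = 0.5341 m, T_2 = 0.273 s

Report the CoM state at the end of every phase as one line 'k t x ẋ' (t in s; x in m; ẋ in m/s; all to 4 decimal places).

phase 1: p=0.2447, T=0.579, ωT=1.704460, cosh=2.840144, sinh=2.658273; start (x,ẋ)=(0.118400, -0.136000) → end (x,ẋ)=(-0.236819, -1.374611)
phase 2: p=0.5341, T=0.273, ωT=0.803657, cosh=1.340692, sinh=0.893003; start (x,ẋ)=(-0.236819, -1.374611) → end (x,ẋ)=(-0.916454, -3.869540)

1 0.5790 -0.2368 -1.3746
2 0.8520 -0.9165 -3.8695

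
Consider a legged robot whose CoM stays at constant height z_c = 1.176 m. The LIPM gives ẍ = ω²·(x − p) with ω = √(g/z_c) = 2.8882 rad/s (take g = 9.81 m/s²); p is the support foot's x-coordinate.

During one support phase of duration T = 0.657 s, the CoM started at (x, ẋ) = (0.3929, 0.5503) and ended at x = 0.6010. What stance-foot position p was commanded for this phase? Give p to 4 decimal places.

p = 0.5643

ωT = 2.8882·0.657 = 1.897547; cosh(ωT) = 3.409726, sinh(ωT) = 3.259790
x(T) = p + (x₀−p)·cosh(ωT) + (ẋ₀/ω)·sinh(ωT) ⇒ p·(1 − cosh) = x(T) − x₀·cosh − (ẋ₀/ω)·sinh
numerator   = 0.6010 − (0.3929)·3.409726 − (0.5503/2.8882)·3.259790 = -1.359782
denominator = 1 − 3.409726 = -2.409726
p = -1.359782 / -2.409726 = 0.5643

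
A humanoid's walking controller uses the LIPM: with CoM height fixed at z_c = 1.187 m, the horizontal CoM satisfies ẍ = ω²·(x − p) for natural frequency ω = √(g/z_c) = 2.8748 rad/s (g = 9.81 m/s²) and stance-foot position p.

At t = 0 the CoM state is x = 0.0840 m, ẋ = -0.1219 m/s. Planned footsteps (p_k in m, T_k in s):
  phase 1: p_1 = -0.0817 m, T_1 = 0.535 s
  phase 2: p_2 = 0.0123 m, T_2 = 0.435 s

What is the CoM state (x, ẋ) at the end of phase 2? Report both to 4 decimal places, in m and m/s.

phase 1: p=-0.0817, T=0.535, ωT=1.538018, cosh=2.435080, sinh=2.220274; start (x,ẋ)=(0.084000, -0.121900) → end (x,ẋ)=(0.227647, 0.760801)
phase 2: p=0.0123, T=0.435, ωT=1.250538, cosh=1.889286, sinh=1.602935; start (x,ẋ)=(0.227647, 0.760801) → end (x,ẋ)=(0.843360, 2.429713)

x = 0.8434, ẋ = 2.4297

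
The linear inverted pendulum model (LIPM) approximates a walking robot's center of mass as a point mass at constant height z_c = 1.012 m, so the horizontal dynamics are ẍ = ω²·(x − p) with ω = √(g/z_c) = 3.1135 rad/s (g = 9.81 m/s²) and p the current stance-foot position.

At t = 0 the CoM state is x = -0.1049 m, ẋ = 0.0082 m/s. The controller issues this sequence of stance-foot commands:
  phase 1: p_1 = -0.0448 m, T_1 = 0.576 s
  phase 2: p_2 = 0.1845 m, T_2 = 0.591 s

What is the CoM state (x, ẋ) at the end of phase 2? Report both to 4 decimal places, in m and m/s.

x = -1.6438, ẋ = -5.5740

phase 1: p=-0.0448, T=0.576, ωT=1.793376, cosh=3.088052, sinh=2.921655; start (x,ẋ)=(-0.104900, 0.008200) → end (x,ẋ)=(-0.222697, -0.521382)
phase 2: p=0.1845, T=0.591, ωT=1.840078, cosh=3.227919, sinh=3.069114; start (x,ẋ)=(-0.222697, -0.521382) → end (x,ẋ)=(-1.643849, -5.574027)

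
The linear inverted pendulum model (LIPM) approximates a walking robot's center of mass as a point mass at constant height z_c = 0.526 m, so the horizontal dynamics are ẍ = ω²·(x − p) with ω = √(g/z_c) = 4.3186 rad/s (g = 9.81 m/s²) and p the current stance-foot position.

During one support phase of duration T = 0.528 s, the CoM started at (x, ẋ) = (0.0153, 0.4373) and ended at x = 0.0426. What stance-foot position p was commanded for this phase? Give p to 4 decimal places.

p = 0.1327

ωT = 4.3186·0.528 = 2.280221; cosh(ωT) = 4.940550, sinh(ωT) = 4.838289
x(T) = p + (x₀−p)·cosh(ωT) + (ẋ₀/ω)·sinh(ωT) ⇒ p·(1 − cosh) = x(T) − x₀·cosh − (ẋ₀/ω)·sinh
numerator   = 0.0426 − (0.0153)·4.940550 − (0.4373/4.3186)·4.838289 = -0.522914
denominator = 1 − 4.940550 = -3.940550
p = -0.522914 / -3.940550 = 0.1327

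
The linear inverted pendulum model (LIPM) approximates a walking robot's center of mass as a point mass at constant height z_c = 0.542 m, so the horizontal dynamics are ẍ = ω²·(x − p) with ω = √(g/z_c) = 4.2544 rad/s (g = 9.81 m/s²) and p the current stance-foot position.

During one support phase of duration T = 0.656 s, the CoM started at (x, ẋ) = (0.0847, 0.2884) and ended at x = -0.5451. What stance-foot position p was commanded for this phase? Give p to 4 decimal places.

p = 0.2491

ωT = 4.2544·0.656 = 2.790886; cosh(ωT) = 8.178412, sinh(ωT) = 8.117045
x(T) = p + (x₀−p)·cosh(ωT) + (ẋ₀/ω)·sinh(ωT) ⇒ p·(1 − cosh) = x(T) − x₀·cosh − (ẋ₀/ω)·sinh
numerator   = -0.5451 − (0.0847)·8.178412 − (0.2884/4.2544)·8.117045 = -1.788055
denominator = 1 − 8.178412 = -7.178412
p = -1.788055 / -7.178412 = 0.2491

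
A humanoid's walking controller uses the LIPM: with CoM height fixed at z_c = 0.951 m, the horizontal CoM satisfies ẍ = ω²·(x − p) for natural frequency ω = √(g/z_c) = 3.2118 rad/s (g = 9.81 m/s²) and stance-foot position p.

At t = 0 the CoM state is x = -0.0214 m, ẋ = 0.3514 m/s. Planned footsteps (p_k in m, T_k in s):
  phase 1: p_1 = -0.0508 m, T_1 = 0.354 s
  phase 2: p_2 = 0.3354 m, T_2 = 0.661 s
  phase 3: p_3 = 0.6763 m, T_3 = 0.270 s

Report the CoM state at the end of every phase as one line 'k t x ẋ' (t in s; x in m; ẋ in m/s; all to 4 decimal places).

phase 1: p=-0.0508, T=0.354, ωT=1.136977, cosh=1.719059, sinh=1.398272; start (x,ẋ)=(-0.021400, 0.351400) → end (x,ẋ)=(0.152724, 0.736112)
phase 2: p=0.3354, T=0.661, ωT=2.123000, cosh=4.237919, sinh=4.118247; start (x,ẋ)=(0.152724, 0.736112) → end (x,ẋ)=(0.505094, 0.703329)
phase 3: p=0.6763, T=0.270, ωT=0.867186, cosh=1.400168, sinh=0.980036; start (x,ẋ)=(0.505094, 0.703329) → end (x,ẋ)=(0.651194, 0.445877)

1 0.3540 0.1527 0.7361
2 1.0150 0.5051 0.7033
3 1.2850 0.6512 0.4459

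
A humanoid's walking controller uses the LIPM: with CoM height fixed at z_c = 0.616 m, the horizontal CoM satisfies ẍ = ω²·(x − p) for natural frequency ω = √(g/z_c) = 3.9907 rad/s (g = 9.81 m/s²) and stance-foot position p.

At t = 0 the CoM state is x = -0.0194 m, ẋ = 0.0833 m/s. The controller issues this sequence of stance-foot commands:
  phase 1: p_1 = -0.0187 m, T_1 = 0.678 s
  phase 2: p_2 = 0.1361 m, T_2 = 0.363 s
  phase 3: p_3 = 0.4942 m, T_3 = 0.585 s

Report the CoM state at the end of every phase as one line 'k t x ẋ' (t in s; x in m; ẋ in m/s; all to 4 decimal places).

1 0.6780 0.1315 0.6053
2 1.0410 0.4309 1.3227
3 1.6260 1.8592 5.5997

phase 1: p=-0.0187, T=0.678, ωT=2.705695, cosh=7.515766, sinh=7.448942; start (x,ẋ)=(-0.019400, 0.083300) → end (x,ẋ)=(0.131525, 0.605255)
phase 2: p=0.1361, T=0.363, ωT=1.448624, cosh=2.246073, sinh=2.011180; start (x,ẋ)=(0.131525, 0.605255) → end (x,ẋ)=(0.430852, 1.322725)
phase 3: p=0.4942, T=0.585, ωT=2.334559, cosh=5.210882, sinh=5.114029; start (x,ẋ)=(0.430852, 1.322725) → end (x,ẋ)=(1.859154, 5.599716)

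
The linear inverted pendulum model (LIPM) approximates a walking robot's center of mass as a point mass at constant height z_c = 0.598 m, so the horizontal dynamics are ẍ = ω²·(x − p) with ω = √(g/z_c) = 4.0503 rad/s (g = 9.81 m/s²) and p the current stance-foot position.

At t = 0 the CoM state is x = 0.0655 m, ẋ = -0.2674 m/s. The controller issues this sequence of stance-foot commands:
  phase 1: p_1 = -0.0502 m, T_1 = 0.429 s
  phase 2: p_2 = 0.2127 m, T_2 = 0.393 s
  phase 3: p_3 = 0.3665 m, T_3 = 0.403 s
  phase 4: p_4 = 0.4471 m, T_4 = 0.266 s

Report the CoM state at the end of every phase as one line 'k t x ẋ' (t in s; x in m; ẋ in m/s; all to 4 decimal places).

phase 1: p=-0.0502, T=0.429, ωT=1.737579, cosh=2.929756, sinh=2.753810; start (x,ẋ)=(0.065500, -0.267400) → end (x,ẋ)=(0.106967, 0.507073)
phase 2: p=0.2127, T=0.393, ωT=1.591768, cosh=2.557996, sinh=2.354430; start (x,ẋ)=(0.106967, 0.507073) → end (x,ẋ)=(0.236995, 0.288802)
phase 3: p=0.3665, T=0.403, ωT=1.632271, cosh=2.655482, sinh=2.459997; start (x,ẋ)=(0.236995, 0.288802) → end (x,ẋ)=(0.198009, -0.523442)
phase 4: p=0.4471, T=0.266, ωT=1.077380, cosh=1.638730, sinh=1.298244; start (x,ẋ)=(0.198009, -0.523442) → end (x,ẋ)=(-0.128871, -2.167568)

1 0.4290 0.1070 0.5071
2 0.8220 0.2370 0.2888
3 1.2250 0.1980 -0.5234
4 1.4910 -0.1289 -2.1676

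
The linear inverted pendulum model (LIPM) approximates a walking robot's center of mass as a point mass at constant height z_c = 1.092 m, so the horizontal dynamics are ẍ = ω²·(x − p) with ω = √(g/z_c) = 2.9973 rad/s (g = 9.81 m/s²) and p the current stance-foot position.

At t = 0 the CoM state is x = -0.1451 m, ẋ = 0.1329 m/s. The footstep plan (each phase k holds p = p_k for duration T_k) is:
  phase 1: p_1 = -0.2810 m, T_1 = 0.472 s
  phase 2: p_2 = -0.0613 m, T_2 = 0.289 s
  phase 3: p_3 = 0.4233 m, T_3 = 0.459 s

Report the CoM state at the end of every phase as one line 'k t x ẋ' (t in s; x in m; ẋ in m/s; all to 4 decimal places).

1 0.4720 0.1010 1.0783
2 0.7610 0.5179 1.9848
3 1.2200 1.8493 4.7040

phase 1: p=-0.2810, T=0.472, ωT=1.414726, cosh=2.179175, sinh=1.936182; start (x,ẋ)=(-0.145100, 0.132900) → end (x,ẋ)=(0.101000, 1.078283)
phase 2: p=-0.0613, T=0.289, ωT=0.866220, cosh=1.399221, sinh=0.978683; start (x,ẋ)=(0.101000, 1.078283) → end (x,ẋ)=(0.517876, 1.984849)
phase 3: p=0.4233, T=0.459, ωT=1.375761, cosh=2.105367, sinh=1.852720; start (x,ẋ)=(0.517876, 1.984849) → end (x,ẋ)=(1.849312, 4.704034)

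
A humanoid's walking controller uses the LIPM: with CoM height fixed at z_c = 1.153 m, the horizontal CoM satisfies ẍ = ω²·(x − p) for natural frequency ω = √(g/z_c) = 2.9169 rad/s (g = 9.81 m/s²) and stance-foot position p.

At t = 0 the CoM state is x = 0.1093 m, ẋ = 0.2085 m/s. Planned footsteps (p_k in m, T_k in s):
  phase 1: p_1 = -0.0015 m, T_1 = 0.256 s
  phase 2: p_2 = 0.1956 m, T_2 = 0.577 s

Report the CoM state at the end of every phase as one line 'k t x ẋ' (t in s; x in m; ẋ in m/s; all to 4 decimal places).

1 0.2560 0.2001 0.5338
2 0.8330 0.6836 1.5203

phase 1: p=-0.0015, T=0.256, ωT=0.746726, cosh=1.291998, sinh=0.818083; start (x,ẋ)=(0.109300, 0.208500) → end (x,ẋ)=(0.200130, 0.533780)
phase 2: p=0.1956, T=0.577, ωT=1.683051, cosh=2.783880, sinh=2.598073; start (x,ẋ)=(0.200130, 0.533780) → end (x,ẋ)=(0.683647, 1.520308)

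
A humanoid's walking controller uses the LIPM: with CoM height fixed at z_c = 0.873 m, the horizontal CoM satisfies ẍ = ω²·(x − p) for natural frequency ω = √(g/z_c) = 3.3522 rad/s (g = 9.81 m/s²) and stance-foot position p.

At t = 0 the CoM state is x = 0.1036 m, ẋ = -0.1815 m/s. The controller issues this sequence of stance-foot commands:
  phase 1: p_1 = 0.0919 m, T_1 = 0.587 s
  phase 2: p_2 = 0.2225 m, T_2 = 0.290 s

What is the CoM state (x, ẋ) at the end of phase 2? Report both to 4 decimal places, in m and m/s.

x = -0.3745, ẋ = -1.8472

phase 1: p=0.0919, T=0.587, ωT=1.967741, cosh=3.647136, sinh=3.507363; start (x,ẋ)=(0.103600, -0.181500) → end (x,ẋ)=(-0.055330, -0.524394)
phase 2: p=0.2225, T=0.290, ωT=0.972138, cosh=1.510932, sinh=1.132658; start (x,ẋ)=(-0.055330, -0.524394) → end (x,ẋ)=(-0.374466, -1.847214)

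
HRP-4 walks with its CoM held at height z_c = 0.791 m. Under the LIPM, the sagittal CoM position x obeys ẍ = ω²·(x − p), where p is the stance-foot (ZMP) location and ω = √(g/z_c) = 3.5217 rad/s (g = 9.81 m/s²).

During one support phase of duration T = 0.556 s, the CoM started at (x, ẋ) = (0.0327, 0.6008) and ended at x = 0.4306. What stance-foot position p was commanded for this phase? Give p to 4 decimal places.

ωT = 3.5217·0.556 = 1.958065; cosh(ωT) = 3.613368, sinh(ωT) = 3.472237
x(T) = p + (x₀−p)·cosh(ωT) + (ẋ₀/ω)·sinh(ωT) ⇒ p·(1 − cosh) = x(T) − x₀·cosh − (ẋ₀/ω)·sinh
numerator   = 0.4306 − (0.0327)·3.613368 − (0.6008/3.5217)·3.472237 = -0.279919
denominator = 1 − 3.613368 = -2.613368
p = -0.279919 / -2.613368 = 0.1071

p = 0.1071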